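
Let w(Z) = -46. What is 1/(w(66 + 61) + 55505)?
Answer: 1/55459 ≈ 1.8031e-5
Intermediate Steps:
1/(w(66 + 61) + 55505) = 1/(-46 + 55505) = 1/55459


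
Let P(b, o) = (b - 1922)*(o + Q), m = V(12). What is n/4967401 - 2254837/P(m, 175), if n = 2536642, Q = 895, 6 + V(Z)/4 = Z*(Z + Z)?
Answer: 13355759878997/4220204541580 ≈ 3.1647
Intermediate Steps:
V(Z) = -24 + 8*Z**2 (V(Z) = -24 + 4*(Z*(Z + Z)) = -24 + 4*(Z*(2*Z)) = -24 + 4*(2*Z**2) = -24 + 8*Z**2)
m = 1128 (m = -24 + 8*12**2 = -24 + 8*144 = -24 + 1152 = 1128)
P(b, o) = (-1922 + b)*(895 + o) (P(b, o) = (b - 1922)*(o + 895) = (-1922 + b)*(895 + o))
n/4967401 - 2254837/P(m, 175) = 2536642/4967401 - 2254837/(-1720190 - 1922*175 + 895*1128 + 1128*175) = 2536642*(1/4967401) - 2254837/(-1720190 - 336350 + 1009560 + 197400) = 2536642/4967401 - 2254837/(-849580) = 2536642/4967401 - 2254837*(-1/849580) = 2536642/4967401 + 2254837/849580 = 13355759878997/4220204541580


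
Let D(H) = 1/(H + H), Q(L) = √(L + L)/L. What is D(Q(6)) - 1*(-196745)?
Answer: 196745 + √3/2 ≈ 1.9675e+5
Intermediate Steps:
Q(L) = √2/√L (Q(L) = √(2*L)/L = (√2*√L)/L = √2/√L)
D(H) = 1/(2*H)
D(Q(6)) - 1*(-196745) = 1/(2*((√2/√6))) - 1*(-196745) = 1/(2*((√2*(√6/6)))) + 196745 = 1/(2*((√3/3))) + 196745 = √3/2 + 196745 = 196745 + √3/2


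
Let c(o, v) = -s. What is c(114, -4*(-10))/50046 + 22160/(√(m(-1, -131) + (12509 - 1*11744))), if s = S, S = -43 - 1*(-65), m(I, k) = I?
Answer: -11/25023 + 11080*√191/191 ≈ 801.72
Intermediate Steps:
S = 22 (S = -43 + 65 = 22)
s = 22
c(o, v) = -22 (c(o, v) = -1*22 = -22)
c(114, -4*(-10))/50046 + 22160/(√(m(-1, -131) + (12509 - 1*11744))) = -22/50046 + 22160/(√(-1 + (12509 - 1*11744))) = -22*1/50046 + 22160/(√(-1 + (12509 - 11744))) = -11/25023 + 22160/(√(-1 + 765)) = -11/25023 + 22160/(√764) = -11/25023 + 22160/((2*√191)) = -11/25023 + 22160*(√191/382) = -11/25023 + 11080*√191/191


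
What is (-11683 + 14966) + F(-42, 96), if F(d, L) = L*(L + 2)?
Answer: 12691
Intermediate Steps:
F(d, L) = L*(2 + L)
(-11683 + 14966) + F(-42, 96) = (-11683 + 14966) + 96*(2 + 96) = 3283 + 96*98 = 3283 + 9408 = 12691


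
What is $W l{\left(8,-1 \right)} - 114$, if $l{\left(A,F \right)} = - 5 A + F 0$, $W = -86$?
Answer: $3326$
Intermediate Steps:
$l{\left(A,F \right)} = - 5 A$ ($l{\left(A,F \right)} = - 5 A + 0 = - 5 A$)
$W l{\left(8,-1 \right)} - 114 = - 86 \left(\left(-5\right) 8\right) - 114 = \left(-86\right) \left(-40\right) - 114 = 3440 - 114 = 3326$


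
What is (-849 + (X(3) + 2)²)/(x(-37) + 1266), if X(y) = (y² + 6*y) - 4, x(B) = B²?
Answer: -224/2635 ≈ -0.085009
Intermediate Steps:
X(y) = -4 + y² + 6*y
(-849 + (X(3) + 2)²)/(x(-37) + 1266) = (-849 + ((-4 + 3² + 6*3) + 2)²)/((-37)² + 1266) = (-849 + ((-4 + 9 + 18) + 2)²)/(1369 + 1266) = (-849 + (23 + 2)²)/2635 = (-849 + 25²)*(1/2635) = (-849 + 625)*(1/2635) = -224*1/2635 = -224/2635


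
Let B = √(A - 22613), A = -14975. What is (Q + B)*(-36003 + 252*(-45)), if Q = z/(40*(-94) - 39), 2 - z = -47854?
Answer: 2265646608/3799 - 94686*I*√9397 ≈ 5.9638e+5 - 9.1787e+6*I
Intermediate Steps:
z = 47856 (z = 2 - 1*(-47854) = 2 + 47854 = 47856)
B = 2*I*√9397 (B = √(-14975 - 22613) = √(-37588) = 2*I*√9397 ≈ 193.88*I)
Q = -47856/3799 (Q = 47856/(40*(-94) - 39) = 47856/(-3760 - 39) = 47856/(-3799) = 47856*(-1/3799) = -47856/3799 ≈ -12.597)
(Q + B)*(-36003 + 252*(-45)) = (-47856/3799 + 2*I*√9397)*(-36003 + 252*(-45)) = (-47856/3799 + 2*I*√9397)*(-36003 - 11340) = (-47856/3799 + 2*I*√9397)*(-47343) = 2265646608/3799 - 94686*I*√9397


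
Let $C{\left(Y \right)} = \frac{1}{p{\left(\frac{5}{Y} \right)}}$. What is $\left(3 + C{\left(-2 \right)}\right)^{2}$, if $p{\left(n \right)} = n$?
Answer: $\frac{169}{25} \approx 6.76$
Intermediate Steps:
$C{\left(Y \right)} = \frac{Y}{5}$ ($C{\left(Y \right)} = \frac{1}{5 \frac{1}{Y}} = \frac{Y}{5}$)
$\left(3 + C{\left(-2 \right)}\right)^{2} = \left(3 + \frac{1}{5} \left(-2\right)\right)^{2} = \left(3 - \frac{2}{5}\right)^{2} = \left(\frac{13}{5}\right)^{2} = \frac{169}{25}$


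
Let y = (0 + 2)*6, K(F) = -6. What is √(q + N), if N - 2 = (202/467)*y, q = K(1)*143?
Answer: 4*I*√11597011/467 ≈ 29.169*I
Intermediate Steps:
y = 12 (y = 2*6 = 12)
q = -858 (q = -6*143 = -858)
N = 3358/467 (N = 2 + (202/467)*12 = 2 + 2424/467 = 3358/467 ≈ 7.1906)
√(q + N) = √(-858 + 3358/467) = √(-397328/467) = 4*I*√11597011/467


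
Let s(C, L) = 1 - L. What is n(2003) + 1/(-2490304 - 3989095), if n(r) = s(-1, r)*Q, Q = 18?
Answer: -233491622365/6479399 ≈ -36036.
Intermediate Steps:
n(r) = 18 - 18*r (n(r) = (1 - r)*18 = 18 - 18*r)
n(2003) + 1/(-2490304 - 3989095) = (18 - 18*2003) + 1/(-2490304 - 3989095) = (18 - 36054) + 1/(-6479399) = -36036 - 1/6479399 = -233491622365/6479399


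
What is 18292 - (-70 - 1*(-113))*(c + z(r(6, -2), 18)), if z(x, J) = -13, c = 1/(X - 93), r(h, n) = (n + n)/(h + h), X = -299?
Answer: 7389635/392 ≈ 18851.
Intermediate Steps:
r(h, n) = n/h (r(h, n) = (2*n)/((2*h)) = (2*n)*(1/(2*h)) = n/h)
c = -1/392 (c = 1/(-299 - 93) = 1/(-392) = -1/392 ≈ -0.0025510)
18292 - (-70 - 1*(-113))*(c + z(r(6, -2), 18)) = 18292 - (-70 - 1*(-113))*(-1/392 - 13) = 18292 - (-70 + 113)*(-5097)/392 = 18292 - 43*(-5097)/392 = 18292 - 1*(-219171/392) = 18292 + 219171/392 = 7389635/392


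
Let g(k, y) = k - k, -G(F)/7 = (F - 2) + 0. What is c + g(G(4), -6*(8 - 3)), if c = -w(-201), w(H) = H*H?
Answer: -40401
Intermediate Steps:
w(H) = H**2
G(F) = 14 - 7*F (G(F) = -7*((F - 2) + 0) = -7*((-2 + F) + 0) = -7*(-2 + F) = 14 - 7*F)
c = -40401 (c = -1*(-201)**2 = -1*40401 = -40401)
g(k, y) = 0
c + g(G(4), -6*(8 - 3)) = -40401 + 0 = -40401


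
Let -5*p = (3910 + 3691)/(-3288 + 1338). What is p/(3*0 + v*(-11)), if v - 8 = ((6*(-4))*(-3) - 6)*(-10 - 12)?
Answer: 691/14079000 ≈ 4.9080e-5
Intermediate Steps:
p = 7601/9750 (p = -(3910 + 3691)/(5*(-3288 + 1338)) = -7601/(5*(-1950)) = -7601*(-1)/(5*1950) = -⅕*(-7601/1950) = 7601/9750 ≈ 0.77959)
v = -1444 (v = 8 + ((6*(-4))*(-3) - 6)*(-10 - 12) = 8 + (-24*(-3) - 6)*(-22) = 8 + (72 - 6)*(-22) = 8 + 66*(-22) = 8 - 1452 = -1444)
p/(3*0 + v*(-11)) = 7601/(9750*(3*0 - 1444*(-11))) = 7601/(9750*(0 + 15884)) = (7601/9750)/15884 = (7601/9750)*(1/15884) = 691/14079000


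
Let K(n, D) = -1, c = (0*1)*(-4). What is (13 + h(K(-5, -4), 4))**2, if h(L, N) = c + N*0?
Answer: 169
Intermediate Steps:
c = 0 (c = 0*(-4) = 0)
h(L, N) = 0 (h(L, N) = 0 + N*0 = 0 + 0 = 0)
(13 + h(K(-5, -4), 4))**2 = (13 + 0)**2 = 13**2 = 169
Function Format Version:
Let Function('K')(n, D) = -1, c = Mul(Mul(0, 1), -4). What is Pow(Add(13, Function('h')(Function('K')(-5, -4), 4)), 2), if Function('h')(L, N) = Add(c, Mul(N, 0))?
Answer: 169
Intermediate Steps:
c = 0 (c = Mul(0, -4) = 0)
Function('h')(L, N) = 0 (Function('h')(L, N) = Add(0, Mul(N, 0)) = Add(0, 0) = 0)
Pow(Add(13, Function('h')(Function('K')(-5, -4), 4)), 2) = Pow(Add(13, 0), 2) = Pow(13, 2) = 169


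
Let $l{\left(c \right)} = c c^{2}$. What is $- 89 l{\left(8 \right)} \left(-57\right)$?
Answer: $2597376$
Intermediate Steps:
$l{\left(c \right)} = c^{3}$
$- 89 l{\left(8 \right)} \left(-57\right) = - 89 \cdot 8^{3} \left(-57\right) = \left(-89\right) 512 \left(-57\right) = \left(-45568\right) \left(-57\right) = 2597376$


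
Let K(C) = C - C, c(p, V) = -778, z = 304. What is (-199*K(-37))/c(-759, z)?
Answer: 0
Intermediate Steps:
K(C) = 0
(-199*K(-37))/c(-759, z) = -199*0/(-778) = 0*(-1/778) = 0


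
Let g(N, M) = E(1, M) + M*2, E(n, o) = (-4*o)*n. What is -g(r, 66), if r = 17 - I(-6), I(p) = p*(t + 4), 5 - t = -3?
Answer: 132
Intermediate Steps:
t = 8 (t = 5 - 1*(-3) = 5 + 3 = 8)
E(n, o) = -4*n*o
I(p) = 12*p (I(p) = p*(8 + 4) = p*12 = 12*p)
r = 89 (r = 17 - 12*(-6) = 17 - 1*(-72) = 17 + 72 = 89)
g(N, M) = -2*M (g(N, M) = -4*1*M + M*2 = -4*M + 2*M = -2*M)
-g(r, 66) = -(-2)*66 = -1*(-132) = 132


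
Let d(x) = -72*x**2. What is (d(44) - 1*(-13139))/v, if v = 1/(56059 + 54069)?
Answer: -13903990384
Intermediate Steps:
v = 1/110128 ≈ 9.0803e-6
(d(44) - 1*(-13139))/v = (-72*44**2 - 1*(-13139))/(1/110128) = (-72*1936 + 13139)*110128 = (-139392 + 13139)*110128 = -126253*110128 = -13903990384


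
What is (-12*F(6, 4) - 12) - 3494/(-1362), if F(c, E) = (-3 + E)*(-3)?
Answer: 18091/681 ≈ 26.565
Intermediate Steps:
F(c, E) = 9 - 3*E
(-12*F(6, 4) - 12) - 3494/(-1362) = (-12*(9 - 3*4) - 12) - 3494/(-1362) = (-12*(9 - 12) - 12) - 3494*(-1/1362) = (-12*(-3) - 12) + 1747/681 = (36 - 12) + 1747/681 = 24 + 1747/681 = 18091/681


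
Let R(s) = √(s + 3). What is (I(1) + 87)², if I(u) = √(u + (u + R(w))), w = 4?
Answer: (87 + √(2 + √7))² ≈ 7948.7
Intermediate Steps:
R(s) = √(3 + s)
I(u) = √(√7 + 2*u) (I(u) = √(u + (u + √(3 + 4))) = √(u + (u + √7)) = √(√7 + 2*u))
(I(1) + 87)² = (√(√7 + 2*1) + 87)² = (√(√7 + 2) + 87)² = (√(2 + √7) + 87)² = (87 + √(2 + √7))²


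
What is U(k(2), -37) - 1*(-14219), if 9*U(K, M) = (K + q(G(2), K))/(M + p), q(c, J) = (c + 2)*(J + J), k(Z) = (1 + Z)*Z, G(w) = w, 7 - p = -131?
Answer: 1436125/101 ≈ 14219.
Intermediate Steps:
p = 138 (p = 7 - 1*(-131) = 7 + 131 = 138)
k(Z) = Z*(1 + Z)
q(c, J) = 2*J*(2 + c) (q(c, J) = (2 + c)*(2*J) = 2*J*(2 + c))
U(K, M) = K/(138 + M) (U(K, M) = ((K + 2*K*(2 + 2))/(M + 138))/9 = ((K + 2*K*4)/(138 + M))/9 = ((K + 8*K)/(138 + M))/9 = ((9*K)/(138 + M))/9 = (9*K/(138 + M))/9 = K/(138 + M))
U(k(2), -37) - 1*(-14219) = (2*(1 + 2))/(138 - 37) - 1*(-14219) = (2*3)/101 + 14219 = 6*(1/101) + 14219 = 6/101 + 14219 = 1436125/101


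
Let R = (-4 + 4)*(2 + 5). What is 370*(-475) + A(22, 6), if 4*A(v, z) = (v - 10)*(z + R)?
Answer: -175732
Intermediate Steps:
R = 0 (R = 0*7 = 0)
A(v, z) = z*(-10 + v)/4 (A(v, z) = ((v - 10)*(z + 0))/4 = ((-10 + v)*z)/4 = (z*(-10 + v))/4 = z*(-10 + v)/4)
370*(-475) + A(22, 6) = 370*(-475) + (¼)*6*(-10 + 22) = -175750 + (¼)*6*12 = -175750 + 18 = -175732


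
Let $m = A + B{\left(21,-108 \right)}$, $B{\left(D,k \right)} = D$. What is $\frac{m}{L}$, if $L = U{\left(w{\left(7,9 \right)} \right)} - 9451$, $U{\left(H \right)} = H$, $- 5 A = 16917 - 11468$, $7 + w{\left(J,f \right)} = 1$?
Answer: $\frac{5344}{47285} \approx 0.11302$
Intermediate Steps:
$w{\left(J,f \right)} = -6$ ($w{\left(J,f \right)} = -7 + 1 = -6$)
$A = - \frac{5449}{5}$ ($A = - \frac{16917 - 11468}{5} = \left(- \frac{1}{5}\right) 5449 = - \frac{5449}{5} \approx -1089.8$)
$L = -9457$ ($L = -6 - 9451 = -9457$)
$m = - \frac{5344}{5}$ ($m = - \frac{5449}{5} + 21 = - \frac{5344}{5} \approx -1068.8$)
$\frac{m}{L} = - \frac{5344}{5 \left(-9457\right)} = \left(- \frac{5344}{5}\right) \left(- \frac{1}{9457}\right) = \frac{5344}{47285}$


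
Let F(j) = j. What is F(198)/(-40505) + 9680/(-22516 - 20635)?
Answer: -400632298/1747831255 ≈ -0.22922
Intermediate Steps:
F(198)/(-40505) + 9680/(-22516 - 20635) = 198/(-40505) + 9680/(-22516 - 20635) = 198*(-1/40505) + 9680/(-43151) = -198/40505 + 9680*(-1/43151) = -198/40505 - 9680/43151 = -400632298/1747831255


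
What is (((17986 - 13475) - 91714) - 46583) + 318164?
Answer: 184378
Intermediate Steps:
(((17986 - 13475) - 91714) - 46583) + 318164 = ((4511 - 91714) - 46583) + 318164 = (-87203 - 46583) + 318164 = -133786 + 318164 = 184378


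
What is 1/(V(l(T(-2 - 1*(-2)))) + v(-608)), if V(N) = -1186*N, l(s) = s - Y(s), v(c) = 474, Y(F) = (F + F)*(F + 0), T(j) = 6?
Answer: 1/78750 ≈ 1.2698e-5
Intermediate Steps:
Y(F) = 2*F² (Y(F) = (2*F)*F = 2*F²)
l(s) = s - 2*s²
1/(V(l(T(-2 - 1*(-2)))) + v(-608)) = 1/(-7116*(1 - 2*6) + 474) = 1/(-7116*(1 - 12) + 474) = 1/(-7116*(-11) + 474) = 1/(-1186*(-66) + 474) = 1/(78276 + 474) = 1/78750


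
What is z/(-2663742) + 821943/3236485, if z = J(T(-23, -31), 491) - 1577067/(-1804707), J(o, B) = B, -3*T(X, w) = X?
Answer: 658072014508138367/2593111608886579515 ≈ 0.25378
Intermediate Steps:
T(X, w) = -X/3
z = 295896068/601569 (z = 491 - 1577067/(-1804707) = 491 - 1577067*(-1)/1804707 = 491 - 1*(-525689/601569) = 491 + 525689/601569 = 295896068/601569 ≈ 491.87)
z/(-2663742) + 821943/3236485 = (295896068/601569)/(-2663742) + 821943/3236485 = (295896068/601569)*(-1/2663742) + 821943*(1/3236485) = -147948034/801212305599 + 821943/3236485 = 658072014508138367/2593111608886579515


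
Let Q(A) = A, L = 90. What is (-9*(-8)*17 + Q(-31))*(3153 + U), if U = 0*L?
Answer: 3761529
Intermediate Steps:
U = 0 (U = 0*90 = 0)
(-9*(-8)*17 + Q(-31))*(3153 + U) = (-9*(-8)*17 - 31)*(3153 + 0) = (72*17 - 31)*3153 = (1224 - 31)*3153 = 1193*3153 = 3761529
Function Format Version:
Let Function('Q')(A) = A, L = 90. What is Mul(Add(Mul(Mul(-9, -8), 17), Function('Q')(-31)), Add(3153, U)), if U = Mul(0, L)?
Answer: 3761529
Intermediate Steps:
U = 0 (U = Mul(0, 90) = 0)
Mul(Add(Mul(Mul(-9, -8), 17), Function('Q')(-31)), Add(3153, U)) = Mul(Add(Mul(Mul(-9, -8), 17), -31), Add(3153, 0)) = Mul(Add(Mul(72, 17), -31), 3153) = Mul(Add(1224, -31), 3153) = Mul(1193, 3153) = 3761529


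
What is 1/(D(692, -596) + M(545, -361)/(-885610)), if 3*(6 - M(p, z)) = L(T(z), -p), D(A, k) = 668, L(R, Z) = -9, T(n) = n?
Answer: 885610/591587471 ≈ 0.0014970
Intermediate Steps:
M(p, z) = 9 (M(p, z) = 6 - ⅓*(-9) = 6 + 3 = 9)
1/(D(692, -596) + M(545, -361)/(-885610)) = 1/(668 + 9/(-885610)) = 1/(668 + 9*(-1/885610)) = 1/(668 - 9/885610) = 1/(591587471/885610) = 885610/591587471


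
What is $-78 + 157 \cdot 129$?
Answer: $20175$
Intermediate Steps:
$-78 + 157 \cdot 129 = -78 + 20253 = 20175$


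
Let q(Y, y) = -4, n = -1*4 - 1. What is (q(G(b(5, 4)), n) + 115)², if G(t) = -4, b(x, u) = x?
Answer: 12321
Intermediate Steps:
n = -5 (n = -4 - 1 = -5)
(q(G(b(5, 4)), n) + 115)² = (-4 + 115)² = 111² = 12321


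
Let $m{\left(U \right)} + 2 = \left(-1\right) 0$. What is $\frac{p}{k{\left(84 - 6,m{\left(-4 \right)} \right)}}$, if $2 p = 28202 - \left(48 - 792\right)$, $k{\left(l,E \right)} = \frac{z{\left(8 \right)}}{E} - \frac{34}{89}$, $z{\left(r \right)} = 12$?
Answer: $- \frac{1288097}{568} \approx -2267.8$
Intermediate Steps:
$m{\left(U \right)} = -2$ ($m{\left(U \right)} = -2 - 0 = -2 + 0 = -2$)
$k{\left(l,E \right)} = - \frac{34}{89} + \frac{12}{E}$ ($k{\left(l,E \right)} = \frac{12}{E} - \frac{34}{89} = - \frac{34}{89} + \frac{12}{E}$)
$p = 14473$ ($p = \frac{28202 - \left(48 - 792\right)}{2} = \frac{28202 - -744}{2} = \frac{28202 + 744}{2} = \frac{1}{2} \cdot 28946 = 14473$)
$\frac{p}{k{\left(84 - 6,m{\left(-4 \right)} \right)}} = \frac{14473}{- \frac{34}{89} + \frac{12}{-2}} = \frac{14473}{- \frac{34}{89} + 12 \left(- \frac{1}{2}\right)} = \frac{14473}{- \frac{34}{89} - 6} = \frac{14473}{- \frac{568}{89}} = 14473 \left(- \frac{89}{568}\right) = - \frac{1288097}{568}$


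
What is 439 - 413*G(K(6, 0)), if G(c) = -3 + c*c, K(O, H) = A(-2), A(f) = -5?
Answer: -8647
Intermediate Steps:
K(O, H) = -5
G(c) = -3 + c²
439 - 413*G(K(6, 0)) = 439 - 413*(-3 + (-5)²) = 439 - 413*(-3 + 25) = 439 - 413*22 = 439 - 9086 = -8647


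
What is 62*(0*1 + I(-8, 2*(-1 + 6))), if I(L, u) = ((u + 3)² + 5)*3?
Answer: 32364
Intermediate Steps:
I(L, u) = 15 + 3*(3 + u)² (I(L, u) = ((3 + u)² + 5)*3 = (5 + (3 + u)²)*3 = 15 + 3*(3 + u)²)
62*(0*1 + I(-8, 2*(-1 + 6))) = 62*(0*1 + (15 + 3*(3 + 2*(-1 + 6))²)) = 62*(0 + (15 + 3*(3 + 2*5)²)) = 62*(0 + (15 + 3*(3 + 10)²)) = 62*(0 + (15 + 3*13²)) = 62*(0 + (15 + 3*169)) = 62*(0 + (15 + 507)) = 62*(0 + 522) = 62*522 = 32364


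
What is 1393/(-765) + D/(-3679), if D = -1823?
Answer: -3730252/2814435 ≈ -1.3254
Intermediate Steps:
1393/(-765) + D/(-3679) = 1393/(-765) - 1823/(-3679) = 1393*(-1/765) - 1823*(-1/3679) = -1393/765 + 1823/3679 = -3730252/2814435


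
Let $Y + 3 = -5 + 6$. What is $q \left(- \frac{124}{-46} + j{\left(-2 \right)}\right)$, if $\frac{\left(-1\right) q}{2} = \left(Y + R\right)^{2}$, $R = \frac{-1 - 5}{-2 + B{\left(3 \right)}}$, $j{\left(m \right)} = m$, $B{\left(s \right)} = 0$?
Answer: $- \frac{32}{23} \approx -1.3913$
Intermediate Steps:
$Y = -2$ ($Y = -3 + \left(-5 + 6\right) = -3 + 1 = -2$)
$R = 3$ ($R = \frac{-1 - 5}{-2 + 0} = - \frac{6}{-2} = \left(-6\right) \left(- \frac{1}{2}\right) = 3$)
$q = -2$ ($q = - 2 \left(-2 + 3\right)^{2} = - 2 \cdot 1^{2} = \left(-2\right) 1 = -2$)
$q \left(- \frac{124}{-46} + j{\left(-2 \right)}\right) = - 2 \left(- \frac{124}{-46} - 2\right) = - 2 \left(\left(-124\right) \left(- \frac{1}{46}\right) - 2\right) = - 2 \left(\frac{62}{23} - 2\right) = \left(-2\right) \frac{16}{23} = - \frac{32}{23}$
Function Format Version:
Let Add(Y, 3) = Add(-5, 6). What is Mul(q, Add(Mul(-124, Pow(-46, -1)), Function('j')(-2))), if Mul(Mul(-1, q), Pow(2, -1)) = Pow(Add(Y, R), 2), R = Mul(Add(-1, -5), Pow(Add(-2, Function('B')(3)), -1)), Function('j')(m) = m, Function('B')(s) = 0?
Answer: Rational(-32, 23) ≈ -1.3913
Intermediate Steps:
Y = -2 (Y = Add(-3, Add(-5, 6)) = Add(-3, 1) = -2)
R = 3 (R = Mul(Add(-1, -5), Pow(Add(-2, 0), -1)) = Mul(-6, Pow(-2, -1)) = Mul(-6, Rational(-1, 2)) = 3)
q = -2 (q = Mul(-2, Pow(Add(-2, 3), 2)) = Mul(-2, Pow(1, 2)) = Mul(-2, 1) = -2)
Mul(q, Add(Mul(-124, Pow(-46, -1)), Function('j')(-2))) = Mul(-2, Add(Mul(-124, Pow(-46, -1)), -2)) = Mul(-2, Add(Mul(-124, Rational(-1, 46)), -2)) = Mul(-2, Add(Rational(62, 23), -2)) = Mul(-2, Rational(16, 23)) = Rational(-32, 23)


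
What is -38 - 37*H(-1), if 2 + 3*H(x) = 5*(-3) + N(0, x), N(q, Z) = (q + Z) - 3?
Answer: 221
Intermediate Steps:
N(q, Z) = -3 + Z + q (N(q, Z) = (Z + q) - 3 = -3 + Z + q)
H(x) = -20/3 + x/3 (H(x) = -⅔ + (5*(-3) + (-3 + x + 0))/3 = -⅔ + (-15 + (-3 + x))/3 = -⅔ + (-18 + x)/3 = -⅔ + (-6 + x/3) = -20/3 + x/3)
-38 - 37*H(-1) = -38 - 37*(-20/3 + (⅓)*(-1)) = -38 - 37*(-20/3 - ⅓) = -38 - 37*(-7) = -38 + 259 = 221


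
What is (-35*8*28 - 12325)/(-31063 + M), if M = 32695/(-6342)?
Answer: 127886430/197034241 ≈ 0.64906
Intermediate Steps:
M = -32695/6342 (M = 32695*(-1/6342) = -32695/6342 ≈ -5.1553)
(-35*8*28 - 12325)/(-31063 + M) = (-35*8*28 - 12325)/(-31063 - 32695/6342) = (-280*28 - 12325)/(-197034241/6342) = (-7840 - 12325)*(-6342/197034241) = -20165*(-6342/197034241) = 127886430/197034241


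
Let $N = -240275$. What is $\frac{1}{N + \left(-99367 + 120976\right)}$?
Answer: $- \frac{1}{218666} \approx -4.5732 \cdot 10^{-6}$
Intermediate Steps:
$\frac{1}{N + \left(-99367 + 120976\right)} = \frac{1}{-240275 + \left(-99367 + 120976\right)} = \frac{1}{-240275 + 21609} = \frac{1}{-218666} = - \frac{1}{218666}$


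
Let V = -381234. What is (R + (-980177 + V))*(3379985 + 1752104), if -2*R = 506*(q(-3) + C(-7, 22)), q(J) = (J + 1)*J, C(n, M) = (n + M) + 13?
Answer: -7031028647157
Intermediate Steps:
C(n, M) = 13 + M + n (C(n, M) = (M + n) + 13 = 13 + M + n)
q(J) = J*(1 + J) (q(J) = (1 + J)*J = J*(1 + J))
R = -8602 (R = -253*(-3*(1 - 3) + (13 + 22 - 7)) = -253*(-3*(-2) + 28) = -253*(6 + 28) = -253*34 = -½*17204 = -8602)
(R + (-980177 + V))*(3379985 + 1752104) = (-8602 + (-980177 - 381234))*(3379985 + 1752104) = (-8602 - 1361411)*5132089 = -1370013*5132089 = -7031028647157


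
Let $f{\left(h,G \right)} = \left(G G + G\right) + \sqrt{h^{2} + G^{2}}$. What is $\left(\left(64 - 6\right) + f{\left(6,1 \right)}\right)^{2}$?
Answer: $\left(60 + \sqrt{37}\right)^{2} \approx 4366.9$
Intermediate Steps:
$f{\left(h,G \right)} = G + G^{2} + \sqrt{G^{2} + h^{2}}$ ($f{\left(h,G \right)} = \left(G^{2} + G\right) + \sqrt{G^{2} + h^{2}} = \left(G + G^{2}\right) + \sqrt{G^{2} + h^{2}} = G + G^{2} + \sqrt{G^{2} + h^{2}}$)
$\left(\left(64 - 6\right) + f{\left(6,1 \right)}\right)^{2} = \left(\left(64 - 6\right) + \left(1 + 1^{2} + \sqrt{1^{2} + 6^{2}}\right)\right)^{2} = \left(58 + \left(1 + 1 + \sqrt{1 + 36}\right)\right)^{2} = \left(58 + \left(1 + 1 + \sqrt{37}\right)\right)^{2} = \left(58 + \left(2 + \sqrt{37}\right)\right)^{2} = \left(60 + \sqrt{37}\right)^{2}$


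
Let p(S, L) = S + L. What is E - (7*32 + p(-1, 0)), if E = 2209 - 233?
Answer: 1753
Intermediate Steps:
p(S, L) = L + S
E = 1976
E - (7*32 + p(-1, 0)) = 1976 - (7*32 + (0 - 1)) = 1976 - (224 - 1) = 1976 - 1*223 = 1976 - 223 = 1753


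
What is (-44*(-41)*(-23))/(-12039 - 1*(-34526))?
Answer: -41492/22487 ≈ -1.8452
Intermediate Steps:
(-44*(-41)*(-23))/(-12039 - 1*(-34526)) = (1804*(-23))/(-12039 + 34526) = -41492/22487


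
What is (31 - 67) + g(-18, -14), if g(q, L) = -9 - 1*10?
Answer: -55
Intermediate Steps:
g(q, L) = -19 (g(q, L) = -9 - 10 = -19)
(31 - 67) + g(-18, -14) = (31 - 67) - 19 = -36 - 19 = -55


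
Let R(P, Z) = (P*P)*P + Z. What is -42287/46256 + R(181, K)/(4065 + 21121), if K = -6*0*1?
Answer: 2787969993/11887792 ≈ 234.52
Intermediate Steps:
K = 0 (K = 0*1 = 0)
R(P, Z) = Z + P³ (R(P, Z) = P²*P + Z = P³ + Z = Z + P³)
-42287/46256 + R(181, K)/(4065 + 21121) = -42287/46256 + (0 + 181³)/(4065 + 21121) = -42287*1/46256 + (0 + 5929741)/25186 = -863/944 + 5929741*(1/25186) = -863/944 + 5929741/25186 = 2787969993/11887792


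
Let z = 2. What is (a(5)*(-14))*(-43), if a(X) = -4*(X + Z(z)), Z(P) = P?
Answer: -16856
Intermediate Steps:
a(X) = -8 - 4*X (a(X) = -4*(X + 2) = -4*(2 + X) = -8 - 4*X)
(a(5)*(-14))*(-43) = ((-8 - 4*5)*(-14))*(-43) = ((-8 - 20)*(-14))*(-43) = -28*(-14)*(-43) = 392*(-43) = -16856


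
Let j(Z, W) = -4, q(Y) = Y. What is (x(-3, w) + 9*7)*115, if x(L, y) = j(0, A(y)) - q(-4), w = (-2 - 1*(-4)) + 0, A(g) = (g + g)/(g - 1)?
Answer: 7245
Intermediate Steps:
A(g) = 2*g/(-1 + g) (A(g) = (2*g)/(-1 + g) = 2*g/(-1 + g))
w = 2 (w = (-2 + 4) + 0 = 2 + 0 = 2)
x(L, y) = 0 (x(L, y) = -4 - 1*(-4) = -4 + 4 = 0)
(x(-3, w) + 9*7)*115 = (0 + 9*7)*115 = (0 + 63)*115 = 63*115 = 7245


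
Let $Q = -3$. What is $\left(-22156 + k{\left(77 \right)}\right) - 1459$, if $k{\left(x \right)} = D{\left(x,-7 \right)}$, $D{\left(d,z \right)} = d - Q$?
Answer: $-23535$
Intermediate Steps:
$D{\left(d,z \right)} = 3 + d$ ($D{\left(d,z \right)} = d - -3 = d + 3 = 3 + d$)
$k{\left(x \right)} = 3 + x$
$\left(-22156 + k{\left(77 \right)}\right) - 1459 = \left(-22156 + \left(3 + 77\right)\right) - 1459 = \left(-22156 + 80\right) - 1459 = -22076 - 1459 = -23535$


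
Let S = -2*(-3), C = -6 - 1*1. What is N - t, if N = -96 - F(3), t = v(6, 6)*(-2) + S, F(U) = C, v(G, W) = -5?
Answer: -105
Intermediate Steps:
C = -7 (C = -6 - 1 = -7)
F(U) = -7
S = 6
t = 16 (t = -5*(-2) + 6 = 10 + 6 = 16)
N = -89 (N = -96 - 1*(-7) = -96 + 7 = -89)
N - t = -89 - 1*16 = -89 - 16 = -105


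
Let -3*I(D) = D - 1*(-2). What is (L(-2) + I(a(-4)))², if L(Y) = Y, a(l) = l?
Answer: 16/9 ≈ 1.7778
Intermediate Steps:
I(D) = -⅔ - D/3 (I(D) = -(D - 1*(-2))/3 = -(D + 2)/3 = -(2 + D)/3 = -⅔ - D/3)
(L(-2) + I(a(-4)))² = (-2 + (-⅔ - ⅓*(-4)))² = (-2 + (-⅔ + 4/3))² = (-2 + ⅔)² = (-4/3)² = 16/9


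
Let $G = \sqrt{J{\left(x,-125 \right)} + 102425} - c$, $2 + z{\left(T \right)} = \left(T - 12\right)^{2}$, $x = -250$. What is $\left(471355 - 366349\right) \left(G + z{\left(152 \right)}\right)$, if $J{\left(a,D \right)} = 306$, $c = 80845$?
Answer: $-6431302482 + 105006 \sqrt{102731} \approx -6.3976 \cdot 10^{9}$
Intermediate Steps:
$z{\left(T \right)} = -2 + \left(-12 + T\right)^{2}$ ($z{\left(T \right)} = -2 + \left(T - 12\right)^{2} = -2 + \left(-12 + T\right)^{2}$)
$G = -80845 + \sqrt{102731}$ ($G = \sqrt{306 + 102425} - 80845 = \sqrt{102731} - 80845 = -80845 + \sqrt{102731} \approx -80525.0$)
$\left(471355 - 366349\right) \left(G + z{\left(152 \right)}\right) = \left(471355 - 366349\right) \left(\left(-80845 + \sqrt{102731}\right) - \left(2 - \left(-12 + 152\right)^{2}\right)\right) = 105006 \left(\left(-80845 + \sqrt{102731}\right) - \left(2 - 140^{2}\right)\right) = 105006 \left(\left(-80845 + \sqrt{102731}\right) + \left(-2 + 19600\right)\right) = 105006 \left(\left(-80845 + \sqrt{102731}\right) + 19598\right) = 105006 \left(-61247 + \sqrt{102731}\right) = -6431302482 + 105006 \sqrt{102731}$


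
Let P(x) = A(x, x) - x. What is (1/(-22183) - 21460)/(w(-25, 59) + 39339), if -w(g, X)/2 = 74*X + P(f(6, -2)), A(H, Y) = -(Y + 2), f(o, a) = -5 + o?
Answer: -476047181/679132545 ≈ -0.70096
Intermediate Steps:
A(H, Y) = -2 - Y (A(H, Y) = -(2 + Y) = -2 - Y)
P(x) = -2 - 2*x (P(x) = (-2 - x) - x = -2 - 2*x)
w(g, X) = 8 - 148*X (w(g, X) = -2*(74*X + (-2 - 2*(-5 + 6))) = -2*(74*X + (-2 - 2*1)) = -2*(74*X + (-2 - 2)) = -2*(74*X - 4) = -2*(-4 + 74*X) = 8 - 148*X)
(1/(-22183) - 21460)/(w(-25, 59) + 39339) = (1/(-22183) - 21460)/((8 - 148*59) + 39339) = (-1/22183 - 21460)/((8 - 8732) + 39339) = -476047181/(22183*(-8724 + 39339)) = -476047181/22183/30615 = -476047181/22183*1/30615 = -476047181/679132545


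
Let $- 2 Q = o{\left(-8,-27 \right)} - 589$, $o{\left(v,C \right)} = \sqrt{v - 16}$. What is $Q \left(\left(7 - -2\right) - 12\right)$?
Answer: $- \frac{1767}{2} + 3 i \sqrt{6} \approx -883.5 + 7.3485 i$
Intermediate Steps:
$o{\left(v,C \right)} = \sqrt{-16 + v}$
$Q = \frac{589}{2} - i \sqrt{6}$ ($Q = - \frac{\sqrt{-16 - 8} - 589}{2} = - \frac{\sqrt{-24} - 589}{2} = - \frac{2 i \sqrt{6} - 589}{2} = - \frac{-589 + 2 i \sqrt{6}}{2} = \frac{589}{2} - i \sqrt{6} \approx 294.5 - 2.4495 i$)
$Q \left(\left(7 - -2\right) - 12\right) = \left(\frac{589}{2} - i \sqrt{6}\right) \left(\left(7 - -2\right) - 12\right) = \left(\frac{589}{2} - i \sqrt{6}\right) \left(\left(7 + 2\right) - 12\right) = \left(\frac{589}{2} - i \sqrt{6}\right) \left(9 - 12\right) = \left(\frac{589}{2} - i \sqrt{6}\right) \left(-3\right) = - \frac{1767}{2} + 3 i \sqrt{6}$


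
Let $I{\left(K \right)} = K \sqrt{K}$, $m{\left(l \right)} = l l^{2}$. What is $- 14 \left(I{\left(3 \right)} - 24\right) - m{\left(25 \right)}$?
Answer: $-15289 - 42 \sqrt{3} \approx -15362.0$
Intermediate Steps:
$m{\left(l \right)} = l^{3}$
$I{\left(K \right)} = K^{\frac{3}{2}}$
$- 14 \left(I{\left(3 \right)} - 24\right) - m{\left(25 \right)} = - 14 \left(3^{\frac{3}{2}} - 24\right) - 25^{3} = - 14 \left(3 \sqrt{3} - 24\right) - 15625 = - 14 \left(-24 + 3 \sqrt{3}\right) - 15625 = \left(336 - 42 \sqrt{3}\right) - 15625 = -15289 - 42 \sqrt{3}$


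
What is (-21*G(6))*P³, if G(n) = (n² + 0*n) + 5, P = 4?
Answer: -55104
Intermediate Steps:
G(n) = 5 + n² (G(n) = (n² + 0) + 5 = n² + 5 = 5 + n²)
(-21*G(6))*P³ = -21*(5 + 6²)*4³ = -21*(5 + 36)*64 = -21*41*64 = -861*64 = -55104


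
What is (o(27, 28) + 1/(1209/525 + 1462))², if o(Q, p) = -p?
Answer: 51479319158281/65665600009 ≈ 783.96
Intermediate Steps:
(o(27, 28) + 1/(1209/525 + 1462))² = (-1*28 + 1/(1209/525 + 1462))² = (-28 + 1/(1209*(1/525) + 1462))² = (-28 + 1/(403/175 + 1462))² = (-28 + 1/(256253/175))² = (-28 + 175/256253)² = (-7174909/256253)² = 51479319158281/65665600009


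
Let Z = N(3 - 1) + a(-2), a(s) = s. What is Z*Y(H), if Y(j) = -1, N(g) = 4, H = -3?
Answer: -2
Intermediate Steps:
Z = 2 (Z = 4 - 2 = 2)
Z*Y(H) = 2*(-1) = -2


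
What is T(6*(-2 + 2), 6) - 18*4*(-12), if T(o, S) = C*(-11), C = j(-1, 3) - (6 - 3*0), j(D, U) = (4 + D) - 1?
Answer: 908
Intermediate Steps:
j(D, U) = 3 + D
C = -4 (C = (3 - 1) - (6 - 3*0) = 2 - (6 + 0) = 2 - 1*6 = 2 - 6 = -4)
T(o, S) = 44 (T(o, S) = -4*(-11) = 44)
T(6*(-2 + 2), 6) - 18*4*(-12) = 44 - 18*4*(-12) = 44 - 72*(-12) = 44 - 1*(-864) = 44 + 864 = 908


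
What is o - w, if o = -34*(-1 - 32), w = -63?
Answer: 1185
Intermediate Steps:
o = 1122 (o = -34*(-33) = 1122)
o - w = 1122 - 1*(-63) = 1122 + 63 = 1185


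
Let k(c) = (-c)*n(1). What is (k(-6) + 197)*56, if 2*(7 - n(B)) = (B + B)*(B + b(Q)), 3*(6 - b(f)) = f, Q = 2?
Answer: 11256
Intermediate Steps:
b(f) = 6 - f/3
n(B) = 7 - B*(16/3 + B) (n(B) = 7 - (B + B)*(B + (6 - 1/3*2))/2 = 7 - 2*B*(B + (6 - 2/3))/2 = 7 - 2*B*(B + 16/3)/2 = 7 - 2*B*(16/3 + B)/2 = 7 - B*(16/3 + B))
k(c) = -2*c/3 (k(c) = (-c)*(7 - 1*1**2 - 16/3*1) = (-c)*(7 - 1*1 - 16/3) = (-c)*(7 - 1 - 16/3) = -c*(2/3) = -2*c/3)
(k(-6) + 197)*56 = (-2/3*(-6) + 197)*56 = (4 + 197)*56 = 201*56 = 11256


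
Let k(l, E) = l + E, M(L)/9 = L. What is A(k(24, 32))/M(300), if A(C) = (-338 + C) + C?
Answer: -113/1350 ≈ -0.083704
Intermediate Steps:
M(L) = 9*L
k(l, E) = E + l
A(C) = -338 + 2*C
A(k(24, 32))/M(300) = (-338 + 2*(32 + 24))/((9*300)) = (-338 + 2*56)/2700 = (-338 + 112)*(1/2700) = -226*1/2700 = -113/1350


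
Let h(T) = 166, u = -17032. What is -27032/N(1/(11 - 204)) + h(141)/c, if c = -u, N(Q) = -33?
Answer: 230207251/281028 ≈ 819.16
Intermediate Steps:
c = 17032 (c = -1*(-17032) = 17032)
-27032/N(1/(11 - 204)) + h(141)/c = -27032/(-33) + 166/17032 = -27032*(-1/33) + 166*(1/17032) = 27032/33 + 83/8516 = 230207251/281028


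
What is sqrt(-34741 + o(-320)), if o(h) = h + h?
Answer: I*sqrt(35381) ≈ 188.1*I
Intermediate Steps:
o(h) = 2*h
sqrt(-34741 + o(-320)) = sqrt(-34741 + 2*(-320)) = sqrt(-34741 - 640) = sqrt(-35381) = I*sqrt(35381)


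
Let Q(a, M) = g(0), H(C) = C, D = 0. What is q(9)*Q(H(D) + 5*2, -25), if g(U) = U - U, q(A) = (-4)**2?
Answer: 0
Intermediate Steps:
q(A) = 16
g(U) = 0
Q(a, M) = 0
q(9)*Q(H(D) + 5*2, -25) = 16*0 = 0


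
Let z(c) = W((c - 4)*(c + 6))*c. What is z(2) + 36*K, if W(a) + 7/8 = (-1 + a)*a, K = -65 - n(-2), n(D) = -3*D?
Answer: -8055/4 ≈ -2013.8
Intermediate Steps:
K = -71 (K = -65 - (-3)*(-2) = -65 - 1*6 = -65 - 6 = -71)
W(a) = -7/8 + a*(-1 + a) (W(a) = -7/8 + (-1 + a)*a = -7/8 + a*(-1 + a))
z(c) = c*(-7/8 + (-4 + c)²*(6 + c)² - (-4 + c)*(6 + c)) (z(c) = (-7/8 + ((c - 4)*(c + 6))² - (c - 4)*(c + 6))*c = (-7/8 + ((-4 + c)*(6 + c))² - (-4 + c)*(6 + c))*c = (-7/8 + (-4 + c)²*(6 + c)² - (-4 + c)*(6 + c))*c = c*(-7/8 + (-4 + c)²*(6 + c)² - (-4 + c)*(6 + c)))
z(2) + 36*K = (⅛)*2*(4793 - 784*2 - 360*2² + 8*2⁴ + 32*2³) + 36*(-71) = (⅛)*2*(4793 - 1568 - 360*4 + 8*16 + 32*8) - 2556 = (⅛)*2*(4793 - 1568 - 1440 + 128 + 256) - 2556 = (⅛)*2*2169 - 2556 = 2169/4 - 2556 = -8055/4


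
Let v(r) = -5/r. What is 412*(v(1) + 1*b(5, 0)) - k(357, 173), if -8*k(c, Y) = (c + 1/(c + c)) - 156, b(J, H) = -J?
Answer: -23389925/5712 ≈ -4094.9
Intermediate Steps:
k(c, Y) = 39/2 - c/8 - 1/(16*c) (k(c, Y) = -((c + 1/(c + c)) - 156)/8 = -((c + 1/(2*c)) - 156)/8 = -(-156 + c + 1/(2*c))/8 = 39/2 - c/8 - 1/(16*c))
412*(v(1) + 1*b(5, 0)) - k(357, 173) = 412*(-5/1 + 1*(-1*5)) - (39/2 - ⅛*357 - 1/16/357) = 412*(-5*1 + 1*(-5)) - (39/2 - 357/8 - 1/16*1/357) = 412*(-5 - 5) - (39/2 - 357/8 - 1/5712) = 412*(-10) - 1*(-143515/5712) = -4120 + 143515/5712 = -23389925/5712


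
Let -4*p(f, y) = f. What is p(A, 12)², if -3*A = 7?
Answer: 49/144 ≈ 0.34028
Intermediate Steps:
A = -7/3 (A = -⅓*7 = -7/3 ≈ -2.3333)
p(f, y) = -f/4
p(A, 12)² = (-¼*(-7/3))² = (7/12)² = 49/144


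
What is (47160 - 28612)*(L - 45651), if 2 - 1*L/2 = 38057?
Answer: -2258423028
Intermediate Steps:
L = -76110 (L = 4 - 2*38057 = 4 - 76114 = -76110)
(47160 - 28612)*(L - 45651) = (47160 - 28612)*(-76110 - 45651) = 18548*(-121761) = -2258423028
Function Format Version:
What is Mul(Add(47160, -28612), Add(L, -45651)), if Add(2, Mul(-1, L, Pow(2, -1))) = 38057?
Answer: -2258423028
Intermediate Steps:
L = -76110 (L = Add(4, Mul(-2, 38057)) = Add(4, -76114) = -76110)
Mul(Add(47160, -28612), Add(L, -45651)) = Mul(Add(47160, -28612), Add(-76110, -45651)) = Mul(18548, -121761) = -2258423028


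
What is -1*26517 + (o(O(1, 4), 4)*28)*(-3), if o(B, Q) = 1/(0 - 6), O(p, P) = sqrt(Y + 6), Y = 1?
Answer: -26503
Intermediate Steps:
O(p, P) = sqrt(7) (O(p, P) = sqrt(1 + 6) = sqrt(7))
o(B, Q) = -1/6 (o(B, Q) = 1/(-6) = -1/6)
-1*26517 + (o(O(1, 4), 4)*28)*(-3) = -1*26517 - 1/6*28*(-3) = -26517 - 14/3*(-3) = -26517 + 14 = -26503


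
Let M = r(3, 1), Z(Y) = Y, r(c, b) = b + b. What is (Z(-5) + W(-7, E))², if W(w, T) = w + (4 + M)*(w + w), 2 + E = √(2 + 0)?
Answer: 9216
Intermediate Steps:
r(c, b) = 2*b
M = 2 (M = 2*1 = 2)
E = -2 + √2 (E = -2 + √(2 + 0) = -2 + √2 ≈ -0.58579)
W(w, T) = 13*w (W(w, T) = w + (4 + 2)*(w + w) = w + 6*(2*w) = w + 12*w = 13*w)
(Z(-5) + W(-7, E))² = (-5 + 13*(-7))² = (-5 - 91)² = (-96)² = 9216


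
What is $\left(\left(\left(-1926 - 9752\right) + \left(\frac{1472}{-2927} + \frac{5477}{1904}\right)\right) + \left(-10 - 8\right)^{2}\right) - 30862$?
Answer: $- \frac{235256877237}{5573008} \approx -42214.0$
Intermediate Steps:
$\left(\left(\left(-1926 - 9752\right) + \left(\frac{1472}{-2927} + \frac{5477}{1904}\right)\right) + \left(-10 - 8\right)^{2}\right) - 30862 = \left(\left(-11678 + \left(1472 \left(- \frac{1}{2927}\right) + 5477 \cdot \frac{1}{1904}\right)\right) + \left(-18\right)^{2}\right) - 30862 = \left(\left(-11678 + \left(- \frac{1472}{2927} + \frac{5477}{1904}\right)\right) + 324\right) - 30862 = \left(\left(-11678 + \frac{13228491}{5573008}\right) + 324\right) - 30862 = \left(- \frac{65068358933}{5573008} + 324\right) - 30862 = - \frac{63262704341}{5573008} - 30862 = - \frac{235256877237}{5573008}$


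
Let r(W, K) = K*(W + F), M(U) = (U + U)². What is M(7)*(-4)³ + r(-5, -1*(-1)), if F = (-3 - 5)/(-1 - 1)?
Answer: -12545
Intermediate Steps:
M(U) = 4*U² (M(U) = (2*U)² = 4*U²)
F = 4 (F = -8/(-2) = -8*(-½) = 4)
r(W, K) = K*(4 + W) (r(W, K) = K*(W + 4) = K*(4 + W))
M(7)*(-4)³ + r(-5, -1*(-1)) = (4*7²)*(-4)³ + (-1*(-1))*(4 - 5) = (4*49)*(-64) + 1*(-1) = 196*(-64) - 1 = -12544 - 1 = -12545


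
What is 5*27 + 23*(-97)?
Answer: -2096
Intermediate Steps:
5*27 + 23*(-97) = 135 - 2231 = -2096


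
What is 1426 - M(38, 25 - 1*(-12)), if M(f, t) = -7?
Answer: 1433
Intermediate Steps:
1426 - M(38, 25 - 1*(-12)) = 1426 - 1*(-7) = 1426 + 7 = 1433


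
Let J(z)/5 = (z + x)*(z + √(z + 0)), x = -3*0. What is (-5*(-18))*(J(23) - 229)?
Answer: 217440 + 10350*√23 ≈ 2.6708e+5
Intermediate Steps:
x = 0
J(z) = 5*z*(z + √z) (J(z) = 5*((z + 0)*(z + √(z + 0))) = 5*(z*(z + √z)) = 5*z*(z + √z))
(-5*(-18))*(J(23) - 229) = (-5*(-18))*((5*23² + 5*23^(3/2)) - 229) = 90*((5*529 + 5*(23*√23)) - 229) = 90*((2645 + 115*√23) - 229) = 90*(2416 + 115*√23) = 217440 + 10350*√23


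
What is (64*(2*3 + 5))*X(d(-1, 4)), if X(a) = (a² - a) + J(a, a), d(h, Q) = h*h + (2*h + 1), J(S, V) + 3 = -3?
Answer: -4224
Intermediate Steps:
J(S, V) = -6 (J(S, V) = -3 - 3 = -6)
d(h, Q) = 1 + h² + 2*h (d(h, Q) = h² + (1 + 2*h) = 1 + h² + 2*h)
X(a) = -6 + a² - a (X(a) = (a² - a) - 6 = -6 + a² - a)
(64*(2*3 + 5))*X(d(-1, 4)) = (64*(2*3 + 5))*(-6 + (1 + (-1)² + 2*(-1))² - (1 + (-1)² + 2*(-1))) = (64*(6 + 5))*(-6 + (1 + 1 - 2)² - (1 + 1 - 2)) = (64*11)*(-6 + 0² - 1*0) = 704*(-6 + 0 + 0) = 704*(-6) = -4224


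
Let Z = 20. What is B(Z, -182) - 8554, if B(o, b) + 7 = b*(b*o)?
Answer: 653919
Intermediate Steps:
B(o, b) = -7 + o*b² (B(o, b) = -7 + b*(b*o) = -7 + o*b²)
B(Z, -182) - 8554 = (-7 + 20*(-182)²) - 8554 = (-7 + 20*33124) - 8554 = (-7 + 662480) - 8554 = 662473 - 8554 = 653919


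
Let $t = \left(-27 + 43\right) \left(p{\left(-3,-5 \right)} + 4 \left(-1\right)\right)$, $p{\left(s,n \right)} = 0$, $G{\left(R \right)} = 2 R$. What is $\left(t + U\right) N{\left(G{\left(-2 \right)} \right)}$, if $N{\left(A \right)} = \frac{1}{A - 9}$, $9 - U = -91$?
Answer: $- \frac{36}{13} \approx -2.7692$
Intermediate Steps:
$U = 100$ ($U = 9 - -91 = 9 + 91 = 100$)
$N{\left(A \right)} = \frac{1}{-9 + A}$
$t = -64$ ($t = \left(-27 + 43\right) \left(0 + 4 \left(-1\right)\right) = 16 \left(0 - 4\right) = 16 \left(-4\right) = -64$)
$\left(t + U\right) N{\left(G{\left(-2 \right)} \right)} = \frac{-64 + 100}{-9 + 2 \left(-2\right)} = \frac{36}{-9 - 4} = \frac{36}{-13} = 36 \left(- \frac{1}{13}\right) = - \frac{36}{13}$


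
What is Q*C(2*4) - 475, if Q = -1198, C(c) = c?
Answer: -10059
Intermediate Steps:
Q*C(2*4) - 475 = -2396*4 - 475 = -1198*8 - 475 = -9584 - 475 = -10059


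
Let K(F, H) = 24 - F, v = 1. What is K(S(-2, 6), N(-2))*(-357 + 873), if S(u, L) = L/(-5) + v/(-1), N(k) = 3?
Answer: 67596/5 ≈ 13519.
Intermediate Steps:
S(u, L) = -1 - L/5 (S(u, L) = L/(-5) + 1/(-1) = L*(-⅕) + 1*(-1) = -L/5 - 1 = -1 - L/5)
K(S(-2, 6), N(-2))*(-357 + 873) = (24 - (-1 - ⅕*6))*(-357 + 873) = (24 - (-1 - 6/5))*516 = (24 - 1*(-11/5))*516 = (24 + 11/5)*516 = (131/5)*516 = 67596/5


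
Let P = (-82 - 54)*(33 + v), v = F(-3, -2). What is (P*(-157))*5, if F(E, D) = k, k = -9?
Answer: 2562240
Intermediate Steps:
F(E, D) = -9
v = -9
P = -3264 (P = (-82 - 54)*(33 - 9) = -136*24 = -3264)
(P*(-157))*5 = -3264*(-157)*5 = 512448*5 = 2562240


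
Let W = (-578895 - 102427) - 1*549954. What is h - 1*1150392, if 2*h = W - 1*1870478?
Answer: -2701269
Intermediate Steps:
W = -1231276 (W = -681322 - 549954 = -1231276)
h = -1550877 (h = (-1231276 - 1*1870478)/2 = (-1231276 - 1870478)/2 = (½)*(-3101754) = -1550877)
h - 1*1150392 = -1550877 - 1*1150392 = -1550877 - 1150392 = -2701269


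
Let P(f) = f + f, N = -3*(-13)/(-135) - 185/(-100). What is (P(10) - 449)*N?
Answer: -40183/60 ≈ -669.72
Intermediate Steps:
N = 281/180 (N = 39*(-1/135) - 185*(-1/100) = -13/45 + 37/20 = 281/180 ≈ 1.5611)
P(f) = 2*f
(P(10) - 449)*N = (2*10 - 449)*(281/180) = (20 - 449)*(281/180) = -429*281/180 = -40183/60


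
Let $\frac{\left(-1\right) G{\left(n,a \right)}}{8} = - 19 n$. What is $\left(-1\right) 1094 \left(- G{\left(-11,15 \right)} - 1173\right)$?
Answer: $-545906$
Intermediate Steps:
$G{\left(n,a \right)} = 152 n$ ($G{\left(n,a \right)} = - 8 \left(- 19 n\right) = 152 n$)
$\left(-1\right) 1094 \left(- G{\left(-11,15 \right)} - 1173\right) = \left(-1\right) 1094 \left(- 152 \left(-11\right) - 1173\right) = - 1094 \left(\left(-1\right) \left(-1672\right) - 1173\right) = - 1094 \left(1672 - 1173\right) = \left(-1094\right) 499 = -545906$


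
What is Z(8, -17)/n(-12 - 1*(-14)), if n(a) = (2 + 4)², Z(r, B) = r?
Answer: 2/9 ≈ 0.22222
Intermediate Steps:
n(a) = 36 (n(a) = 6² = 36)
Z(8, -17)/n(-12 - 1*(-14)) = 8/36 = 8*(1/36) = 2/9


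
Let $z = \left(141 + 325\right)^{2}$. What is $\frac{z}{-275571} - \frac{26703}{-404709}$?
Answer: $- \frac{26842138397}{37175354613} \approx -0.72204$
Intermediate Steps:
$z = 217156$ ($z = 466^{2} = 217156$)
$\frac{z}{-275571} - \frac{26703}{-404709} = \frac{217156}{-275571} - \frac{26703}{-404709} = 217156 \left(- \frac{1}{275571}\right) - - \frac{8901}{134903} = - \frac{217156}{275571} + \frac{8901}{134903} = - \frac{26842138397}{37175354613}$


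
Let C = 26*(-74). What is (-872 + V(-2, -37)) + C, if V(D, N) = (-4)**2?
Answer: -2780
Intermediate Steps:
C = -1924
V(D, N) = 16
(-872 + V(-2, -37)) + C = (-872 + 16) - 1924 = -856 - 1924 = -2780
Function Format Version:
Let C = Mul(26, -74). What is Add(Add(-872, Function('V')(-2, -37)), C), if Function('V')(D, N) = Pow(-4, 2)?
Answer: -2780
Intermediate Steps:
C = -1924
Function('V')(D, N) = 16
Add(Add(-872, Function('V')(-2, -37)), C) = Add(Add(-872, 16), -1924) = Add(-856, -1924) = -2780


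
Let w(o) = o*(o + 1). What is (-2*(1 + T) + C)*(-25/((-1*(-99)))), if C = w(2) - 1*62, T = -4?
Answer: 1250/99 ≈ 12.626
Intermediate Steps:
w(o) = o*(1 + o)
C = -56 (C = 2*(1 + 2) - 1*62 = 2*3 - 62 = 6 - 62 = -56)
(-2*(1 + T) + C)*(-25/((-1*(-99)))) = (-2*(1 - 4) - 56)*(-25/((-1*(-99)))) = (-2*(-3) - 56)*(-25/99) = (6 - 56)*(-25*1/99) = -50*(-25/99) = 1250/99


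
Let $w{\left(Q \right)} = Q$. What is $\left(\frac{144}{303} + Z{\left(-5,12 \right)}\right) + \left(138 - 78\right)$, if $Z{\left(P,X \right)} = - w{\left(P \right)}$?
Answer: $\frac{6613}{101} \approx 65.475$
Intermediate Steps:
$Z{\left(P,X \right)} = - P$
$\left(\frac{144}{303} + Z{\left(-5,12 \right)}\right) + \left(138 - 78\right) = \left(\frac{144}{303} - -5\right) + \left(138 - 78\right) = \left(144 \cdot \frac{1}{303} + 5\right) + \left(138 - 78\right) = \left(\frac{48}{101} + 5\right) + 60 = \frac{553}{101} + 60 = \frac{6613}{101}$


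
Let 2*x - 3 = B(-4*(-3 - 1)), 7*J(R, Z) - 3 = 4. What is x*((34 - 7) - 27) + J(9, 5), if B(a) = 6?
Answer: 1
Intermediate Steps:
J(R, Z) = 1 (J(R, Z) = 3/7 + (1/7)*4 = 3/7 + 4/7 = 1)
x = 9/2 (x = 3/2 + (1/2)*6 = 3/2 + 3 = 9/2 ≈ 4.5000)
x*((34 - 7) - 27) + J(9, 5) = 9*((34 - 7) - 27)/2 + 1 = 9*(27 - 27)/2 + 1 = (9/2)*0 + 1 = 0 + 1 = 1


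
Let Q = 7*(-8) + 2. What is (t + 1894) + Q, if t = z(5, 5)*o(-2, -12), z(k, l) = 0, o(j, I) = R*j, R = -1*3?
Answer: 1840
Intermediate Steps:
R = -3
o(j, I) = -3*j
Q = -54 (Q = -56 + 2 = -54)
t = 0 (t = 0*(-3*(-2)) = 0*6 = 0)
(t + 1894) + Q = (0 + 1894) - 54 = 1894 - 54 = 1840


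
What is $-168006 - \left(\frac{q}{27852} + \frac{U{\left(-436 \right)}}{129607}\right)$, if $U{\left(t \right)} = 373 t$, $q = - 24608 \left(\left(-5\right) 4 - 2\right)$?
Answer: $- \frac{13784910796390}{82041231} \approx -1.6802 \cdot 10^{5}$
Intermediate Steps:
$q = 541376$ ($q = - 24608 \left(-20 - 2\right) = \left(-24608\right) \left(-22\right) = 541376$)
$-168006 - \left(\frac{q}{27852} + \frac{U{\left(-436 \right)}}{129607}\right) = -168006 - \left(\frac{541376}{27852} + \frac{373 \left(-436\right)}{129607}\right) = -168006 - \left(541376 \cdot \frac{1}{27852} - \frac{162628}{129607}\right) = -168006 - \left(\frac{12304}{633} - \frac{162628}{129607}\right) = -168006 - \frac{1491741004}{82041231} = - \frac{13784910796390}{82041231}$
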